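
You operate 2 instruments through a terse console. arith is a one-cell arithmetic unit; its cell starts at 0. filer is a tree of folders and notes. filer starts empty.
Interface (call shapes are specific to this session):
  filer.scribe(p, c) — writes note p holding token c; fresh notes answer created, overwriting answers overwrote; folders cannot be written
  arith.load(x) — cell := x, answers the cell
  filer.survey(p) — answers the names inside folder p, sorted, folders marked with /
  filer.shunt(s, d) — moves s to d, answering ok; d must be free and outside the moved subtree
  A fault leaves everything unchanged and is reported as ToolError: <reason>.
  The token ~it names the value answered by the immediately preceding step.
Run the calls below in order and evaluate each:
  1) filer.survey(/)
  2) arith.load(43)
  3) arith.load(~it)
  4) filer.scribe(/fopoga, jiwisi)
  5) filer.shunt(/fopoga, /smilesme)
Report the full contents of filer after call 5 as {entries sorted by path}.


Answer: {smilesme=jiwisi}

Derivation:
>> survey(p='/')
<< []
>> load(x='43')
<< 43
>> load(x='~it')
<< 43
>> scribe(p='/fopoga', c='jiwisi')
<< created
>> shunt(s='/fopoga', d='/smilesme')
<< ok


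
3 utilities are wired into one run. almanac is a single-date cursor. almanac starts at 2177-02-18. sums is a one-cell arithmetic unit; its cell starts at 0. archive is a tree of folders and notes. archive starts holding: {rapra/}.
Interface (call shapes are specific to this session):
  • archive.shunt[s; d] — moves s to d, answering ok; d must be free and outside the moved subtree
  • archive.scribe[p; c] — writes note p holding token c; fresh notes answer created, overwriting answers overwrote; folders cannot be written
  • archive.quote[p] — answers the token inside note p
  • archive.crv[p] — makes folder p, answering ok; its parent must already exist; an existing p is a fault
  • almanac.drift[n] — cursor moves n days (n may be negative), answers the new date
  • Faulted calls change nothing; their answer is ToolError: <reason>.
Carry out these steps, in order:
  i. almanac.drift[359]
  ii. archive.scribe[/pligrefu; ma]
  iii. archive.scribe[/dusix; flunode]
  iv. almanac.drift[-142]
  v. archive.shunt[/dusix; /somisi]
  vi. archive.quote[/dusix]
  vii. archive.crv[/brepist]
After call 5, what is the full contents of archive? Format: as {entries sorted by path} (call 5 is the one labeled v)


~$ almanac.drift n='359'
[out] 2178-02-12
~$ archive.scribe p='/pligrefu' c='ma'
[out] created
~$ archive.scribe p='/dusix' c='flunode'
[out] created
~$ almanac.drift n='-142'
[out] 2177-09-23
~$ archive.shunt s='/dusix' d='/somisi'
[out] ok
~$ archive.quote p='/dusix'
[out] ToolError: not found
~$ archive.crv p='/brepist'
[out] ok

Answer: {pligrefu=ma, rapra/, somisi=flunode}


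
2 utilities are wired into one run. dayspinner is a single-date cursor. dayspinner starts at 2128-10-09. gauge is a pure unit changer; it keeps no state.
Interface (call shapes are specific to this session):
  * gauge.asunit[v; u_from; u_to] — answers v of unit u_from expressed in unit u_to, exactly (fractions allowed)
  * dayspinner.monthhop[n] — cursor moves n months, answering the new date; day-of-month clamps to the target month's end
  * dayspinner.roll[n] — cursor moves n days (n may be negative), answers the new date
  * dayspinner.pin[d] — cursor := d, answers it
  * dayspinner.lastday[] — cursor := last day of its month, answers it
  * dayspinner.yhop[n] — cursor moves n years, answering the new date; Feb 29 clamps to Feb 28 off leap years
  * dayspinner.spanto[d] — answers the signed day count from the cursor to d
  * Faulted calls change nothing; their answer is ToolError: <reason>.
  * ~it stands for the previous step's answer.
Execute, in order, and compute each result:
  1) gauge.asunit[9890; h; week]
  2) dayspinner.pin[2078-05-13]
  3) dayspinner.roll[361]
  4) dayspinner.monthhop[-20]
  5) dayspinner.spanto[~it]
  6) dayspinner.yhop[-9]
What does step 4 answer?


CALL gauge.asunit[9890; h; week]
RET  4945/84
CALL dayspinner.pin[2078-05-13]
RET  2078-05-13
CALL dayspinner.roll[361]
RET  2079-05-09
CALL dayspinner.monthhop[-20]
RET  2077-09-09
CALL dayspinner.spanto[~it]
RET  0
CALL dayspinner.yhop[-9]
RET  2068-09-09

Answer: 2077-09-09


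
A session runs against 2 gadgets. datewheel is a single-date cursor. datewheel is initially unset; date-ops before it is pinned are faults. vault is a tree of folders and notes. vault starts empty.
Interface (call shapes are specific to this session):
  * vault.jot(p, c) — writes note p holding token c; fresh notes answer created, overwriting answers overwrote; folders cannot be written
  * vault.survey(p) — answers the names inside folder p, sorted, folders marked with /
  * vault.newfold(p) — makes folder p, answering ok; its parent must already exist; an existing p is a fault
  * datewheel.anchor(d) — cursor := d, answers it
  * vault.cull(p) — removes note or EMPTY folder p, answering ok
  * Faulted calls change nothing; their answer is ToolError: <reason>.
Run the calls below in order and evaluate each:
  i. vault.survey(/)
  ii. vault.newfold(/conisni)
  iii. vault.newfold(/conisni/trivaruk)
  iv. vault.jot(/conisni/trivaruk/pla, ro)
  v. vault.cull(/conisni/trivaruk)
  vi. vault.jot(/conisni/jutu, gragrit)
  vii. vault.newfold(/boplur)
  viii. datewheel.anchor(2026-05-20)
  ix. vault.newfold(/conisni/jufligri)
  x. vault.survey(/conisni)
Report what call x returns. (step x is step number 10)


·→ vault.survey(p: /)
·← []
·→ vault.newfold(p: /conisni)
·← ok
·→ vault.newfold(p: /conisni/trivaruk)
·← ok
·→ vault.jot(p: /conisni/trivaruk/pla, c: ro)
·← created
·→ vault.cull(p: /conisni/trivaruk)
·← ToolError: not empty
·→ vault.jot(p: /conisni/jutu, c: gragrit)
·← created
·→ vault.newfold(p: /boplur)
·← ok
·→ datewheel.anchor(d: 2026-05-20)
·← 2026-05-20
·→ vault.newfold(p: /conisni/jufligri)
·← ok
·→ vault.survey(p: /conisni)
·← [jufligri/, jutu, trivaruk/]

Answer: [jufligri/, jutu, trivaruk/]


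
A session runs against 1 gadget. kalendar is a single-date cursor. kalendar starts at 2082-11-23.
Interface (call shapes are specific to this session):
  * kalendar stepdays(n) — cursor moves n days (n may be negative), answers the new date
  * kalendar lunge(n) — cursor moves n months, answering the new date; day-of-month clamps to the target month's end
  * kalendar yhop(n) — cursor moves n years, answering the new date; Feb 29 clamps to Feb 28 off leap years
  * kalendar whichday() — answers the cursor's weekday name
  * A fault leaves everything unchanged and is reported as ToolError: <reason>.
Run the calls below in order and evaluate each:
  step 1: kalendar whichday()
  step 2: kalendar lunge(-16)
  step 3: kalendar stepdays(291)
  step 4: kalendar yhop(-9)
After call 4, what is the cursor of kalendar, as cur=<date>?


Answer: cur=2073-05-10

Derivation:
~$ kalendar whichday
[out] Monday
~$ kalendar lunge n=-16
[out] 2081-07-23
~$ kalendar stepdays n=291
[out] 2082-05-10
~$ kalendar yhop n=-9
[out] 2073-05-10


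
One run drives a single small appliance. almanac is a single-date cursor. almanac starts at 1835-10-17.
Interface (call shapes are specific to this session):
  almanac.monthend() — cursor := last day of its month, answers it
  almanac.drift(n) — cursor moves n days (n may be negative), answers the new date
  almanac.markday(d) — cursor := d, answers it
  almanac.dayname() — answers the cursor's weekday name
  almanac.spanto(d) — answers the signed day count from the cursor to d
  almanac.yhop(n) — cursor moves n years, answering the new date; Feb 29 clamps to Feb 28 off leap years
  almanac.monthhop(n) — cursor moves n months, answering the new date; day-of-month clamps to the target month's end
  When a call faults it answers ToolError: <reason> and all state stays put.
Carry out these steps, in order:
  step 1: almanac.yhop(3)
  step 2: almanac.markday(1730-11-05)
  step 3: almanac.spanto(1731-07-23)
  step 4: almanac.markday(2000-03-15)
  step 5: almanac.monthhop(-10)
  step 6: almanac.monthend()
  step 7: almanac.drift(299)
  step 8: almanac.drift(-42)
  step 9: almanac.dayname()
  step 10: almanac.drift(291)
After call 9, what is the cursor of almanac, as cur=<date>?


Answer: cur=2000-02-12

Derivation:
I try yhop(n='3'): 1838-10-17.
Now I run markday(d='1730-11-05'), which returns 1730-11-05.
Using spanto(d='1731-07-23'), and get 260.
I call markday(d='2000-03-15'), → 2000-03-15.
I run monthhop(n='-10'), — result: 1999-05-15.
I use monthend(), yielding 1999-05-31.
Then drift(n='299'), → 2000-03-25.
I try drift(n='-42'), yielding 2000-02-12.
I try dayname(), and observe Saturday.
I invoke drift(n='291'), → 2000-11-29.


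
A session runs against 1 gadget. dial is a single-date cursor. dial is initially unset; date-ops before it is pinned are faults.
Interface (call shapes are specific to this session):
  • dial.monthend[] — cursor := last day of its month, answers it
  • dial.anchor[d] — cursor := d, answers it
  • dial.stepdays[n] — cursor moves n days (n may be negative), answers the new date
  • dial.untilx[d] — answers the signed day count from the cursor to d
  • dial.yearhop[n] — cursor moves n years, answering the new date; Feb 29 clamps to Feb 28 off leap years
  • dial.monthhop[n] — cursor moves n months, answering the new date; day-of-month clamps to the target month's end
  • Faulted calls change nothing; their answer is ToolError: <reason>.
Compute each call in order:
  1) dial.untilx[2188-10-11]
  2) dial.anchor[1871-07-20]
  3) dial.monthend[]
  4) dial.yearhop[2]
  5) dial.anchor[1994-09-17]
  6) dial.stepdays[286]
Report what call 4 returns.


Answer: 1873-07-31

Derivation:
Do: dial.untilx[d→2188-10-11]
See: ToolError: no date set
Do: dial.anchor[d→1871-07-20]
See: 1871-07-20
Do: dial.monthend[]
See: 1871-07-31
Do: dial.yearhop[n→2]
See: 1873-07-31
Do: dial.anchor[d→1994-09-17]
See: 1994-09-17
Do: dial.stepdays[n→286]
See: 1995-06-30


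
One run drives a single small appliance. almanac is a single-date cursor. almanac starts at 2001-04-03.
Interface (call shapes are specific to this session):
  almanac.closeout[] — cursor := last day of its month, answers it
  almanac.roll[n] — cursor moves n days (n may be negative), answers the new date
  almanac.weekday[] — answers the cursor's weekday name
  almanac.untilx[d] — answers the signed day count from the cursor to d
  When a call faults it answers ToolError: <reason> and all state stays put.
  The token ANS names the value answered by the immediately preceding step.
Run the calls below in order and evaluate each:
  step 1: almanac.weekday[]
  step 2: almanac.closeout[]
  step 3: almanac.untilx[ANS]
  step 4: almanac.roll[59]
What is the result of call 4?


==> almanac.weekday()
<== Tuesday
==> almanac.closeout()
<== 2001-04-30
==> almanac.untilx(ANS)
<== 0
==> almanac.roll(59)
<== 2001-06-28

Answer: 2001-06-28


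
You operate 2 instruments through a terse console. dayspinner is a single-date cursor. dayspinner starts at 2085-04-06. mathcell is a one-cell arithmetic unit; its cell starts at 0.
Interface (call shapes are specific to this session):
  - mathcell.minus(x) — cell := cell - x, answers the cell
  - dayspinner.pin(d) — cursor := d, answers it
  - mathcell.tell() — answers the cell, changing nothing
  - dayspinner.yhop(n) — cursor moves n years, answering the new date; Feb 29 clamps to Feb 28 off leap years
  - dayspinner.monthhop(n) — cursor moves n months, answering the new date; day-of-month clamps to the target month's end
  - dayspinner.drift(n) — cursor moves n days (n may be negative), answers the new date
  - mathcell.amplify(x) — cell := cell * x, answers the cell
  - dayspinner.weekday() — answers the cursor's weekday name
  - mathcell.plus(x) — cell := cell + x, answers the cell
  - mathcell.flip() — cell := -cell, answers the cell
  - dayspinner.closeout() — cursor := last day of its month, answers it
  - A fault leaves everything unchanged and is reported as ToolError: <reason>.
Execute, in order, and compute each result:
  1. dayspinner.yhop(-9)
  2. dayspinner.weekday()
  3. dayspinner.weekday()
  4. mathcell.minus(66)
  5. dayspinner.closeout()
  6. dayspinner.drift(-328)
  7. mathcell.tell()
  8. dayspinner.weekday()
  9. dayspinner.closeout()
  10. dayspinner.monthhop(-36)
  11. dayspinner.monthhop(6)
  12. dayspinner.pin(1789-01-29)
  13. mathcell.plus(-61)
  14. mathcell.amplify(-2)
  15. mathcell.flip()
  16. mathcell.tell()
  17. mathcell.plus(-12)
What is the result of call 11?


Answer: 2072-12-30

Derivation:
>>> yhop n: -9
  2076-04-06
>>> weekday
  Monday
>>> weekday
  Monday
>>> minus x: 66
  -66
>>> closeout
  2076-04-30
>>> drift n: -328
  2075-06-07
>>> tell
  -66
>>> weekday
  Friday
>>> closeout
  2075-06-30
>>> monthhop n: -36
  2072-06-30
>>> monthhop n: 6
  2072-12-30
>>> pin d: 1789-01-29
  1789-01-29
>>> plus x: -61
  -127
>>> amplify x: -2
  254
>>> flip
  -254
>>> tell
  -254
>>> plus x: -12
  -266


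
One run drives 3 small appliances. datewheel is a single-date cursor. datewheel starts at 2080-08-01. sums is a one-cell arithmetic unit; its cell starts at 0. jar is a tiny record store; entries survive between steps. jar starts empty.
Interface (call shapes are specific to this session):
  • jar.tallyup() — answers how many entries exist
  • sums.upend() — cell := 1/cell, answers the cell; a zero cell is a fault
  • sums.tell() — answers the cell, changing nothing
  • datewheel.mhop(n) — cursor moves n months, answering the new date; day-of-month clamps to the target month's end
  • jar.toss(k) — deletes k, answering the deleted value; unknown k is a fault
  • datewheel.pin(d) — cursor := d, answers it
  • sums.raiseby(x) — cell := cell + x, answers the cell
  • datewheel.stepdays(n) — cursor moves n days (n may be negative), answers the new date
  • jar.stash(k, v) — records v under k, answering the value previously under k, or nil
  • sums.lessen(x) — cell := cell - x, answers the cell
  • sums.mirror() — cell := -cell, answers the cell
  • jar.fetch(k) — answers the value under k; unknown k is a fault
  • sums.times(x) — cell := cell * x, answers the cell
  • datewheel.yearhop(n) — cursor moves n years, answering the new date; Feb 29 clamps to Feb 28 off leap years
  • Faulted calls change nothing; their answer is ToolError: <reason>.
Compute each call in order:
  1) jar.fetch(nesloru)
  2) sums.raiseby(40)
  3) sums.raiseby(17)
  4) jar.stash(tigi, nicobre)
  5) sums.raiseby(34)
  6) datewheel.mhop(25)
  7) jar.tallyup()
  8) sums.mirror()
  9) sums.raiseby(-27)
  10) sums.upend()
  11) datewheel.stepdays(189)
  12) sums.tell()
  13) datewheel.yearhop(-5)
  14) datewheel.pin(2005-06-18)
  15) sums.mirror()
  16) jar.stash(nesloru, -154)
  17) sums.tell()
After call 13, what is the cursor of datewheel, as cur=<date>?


>>> fetch nesloru
= ToolError: no such key nesloru
>>> raiseby 40
= 40
>>> raiseby 17
= 57
>>> stash tigi nicobre
= nil
>>> raiseby 34
= 91
>>> mhop 25
= 2082-09-01
>>> tallyup
= 1
>>> mirror
= -91
>>> raiseby -27
= -118
>>> upend
= -1/118
>>> stepdays 189
= 2083-03-09
>>> tell
= -1/118
>>> yearhop -5
= 2078-03-09
>>> pin 2005-06-18
= 2005-06-18
>>> mirror
= 1/118
>>> stash nesloru -154
= nil
>>> tell
= 1/118

Answer: cur=2078-03-09


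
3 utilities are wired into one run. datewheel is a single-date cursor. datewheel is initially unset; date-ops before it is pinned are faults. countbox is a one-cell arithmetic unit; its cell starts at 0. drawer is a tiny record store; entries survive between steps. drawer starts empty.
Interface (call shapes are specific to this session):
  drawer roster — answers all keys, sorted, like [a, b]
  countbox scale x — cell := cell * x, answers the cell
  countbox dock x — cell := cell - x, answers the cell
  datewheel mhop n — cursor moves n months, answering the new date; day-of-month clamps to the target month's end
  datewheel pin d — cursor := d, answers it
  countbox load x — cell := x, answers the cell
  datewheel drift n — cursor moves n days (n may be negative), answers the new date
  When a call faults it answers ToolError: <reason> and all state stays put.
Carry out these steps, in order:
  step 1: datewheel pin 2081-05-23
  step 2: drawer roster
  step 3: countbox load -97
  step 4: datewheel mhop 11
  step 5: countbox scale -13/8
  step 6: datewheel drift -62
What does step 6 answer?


>>> datewheel pin d→2081-05-23
= 2081-05-23
>>> drawer roster
= []
>>> countbox load x→-97
= -97
>>> datewheel mhop n→11
= 2082-04-23
>>> countbox scale x→-13/8
= 1261/8
>>> datewheel drift n→-62
= 2082-02-20

Answer: 2082-02-20


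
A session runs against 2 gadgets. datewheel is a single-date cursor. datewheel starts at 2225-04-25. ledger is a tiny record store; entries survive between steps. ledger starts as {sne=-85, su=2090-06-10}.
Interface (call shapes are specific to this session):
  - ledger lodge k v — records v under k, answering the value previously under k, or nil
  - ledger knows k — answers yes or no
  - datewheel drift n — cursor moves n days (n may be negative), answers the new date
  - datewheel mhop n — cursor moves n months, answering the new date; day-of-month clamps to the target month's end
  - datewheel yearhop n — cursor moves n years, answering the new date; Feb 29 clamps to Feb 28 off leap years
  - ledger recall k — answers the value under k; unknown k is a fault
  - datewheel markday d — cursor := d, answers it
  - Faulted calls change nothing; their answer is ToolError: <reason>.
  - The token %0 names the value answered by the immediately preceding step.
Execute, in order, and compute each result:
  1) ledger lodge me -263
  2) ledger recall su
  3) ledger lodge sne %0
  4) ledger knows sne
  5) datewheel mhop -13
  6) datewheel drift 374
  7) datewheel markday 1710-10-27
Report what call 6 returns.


Answer: 2225-04-03

Derivation:
>>> ledger lodge k: me v: -263
[out] nil
>>> ledger recall k: su
[out] 2090-06-10
>>> ledger lodge k: sne v: %0
[out] -85
>>> ledger knows k: sne
[out] yes
>>> datewheel mhop n: -13
[out] 2224-03-25
>>> datewheel drift n: 374
[out] 2225-04-03
>>> datewheel markday d: 1710-10-27
[out] 1710-10-27


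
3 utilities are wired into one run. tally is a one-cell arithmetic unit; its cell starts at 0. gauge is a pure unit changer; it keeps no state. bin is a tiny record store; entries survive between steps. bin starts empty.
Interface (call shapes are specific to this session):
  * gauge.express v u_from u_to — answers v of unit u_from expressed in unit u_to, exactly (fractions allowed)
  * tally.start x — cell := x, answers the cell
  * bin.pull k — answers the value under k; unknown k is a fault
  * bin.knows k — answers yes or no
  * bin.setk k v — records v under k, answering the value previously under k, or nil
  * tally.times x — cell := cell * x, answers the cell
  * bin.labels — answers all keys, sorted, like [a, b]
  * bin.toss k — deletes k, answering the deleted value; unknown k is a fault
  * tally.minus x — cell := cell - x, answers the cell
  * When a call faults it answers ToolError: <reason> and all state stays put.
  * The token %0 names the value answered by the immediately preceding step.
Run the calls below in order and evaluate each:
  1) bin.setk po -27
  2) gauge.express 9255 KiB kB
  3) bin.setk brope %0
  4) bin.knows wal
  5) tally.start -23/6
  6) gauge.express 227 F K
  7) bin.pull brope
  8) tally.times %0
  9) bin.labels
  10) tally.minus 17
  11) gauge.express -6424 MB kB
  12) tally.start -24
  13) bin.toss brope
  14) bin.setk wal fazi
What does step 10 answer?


Invoking bin.setk on k: po, v: -27, which returns nil.
I try gauge.express on v: 9255, u_from: KiB, u_to: kB, — result: 236928/25.
I use bin.setk on k: brope, v: %0, and observe nil.
I run bin.knows on k: wal: no.
I invoke tally.start on x: -23/6, and see -23/6.
Calling gauge.express on v: 227, u_from: F, u_to: K, giving 22889/60.
I run bin.pull on k: brope, and observe 236928/25.
Now I run tally.times on x: %0: -908224/25.
I use bin.labels(), which returns [brope, po].
Invoking tally.minus on x: 17: -908649/25.
I run gauge.express on v: -6424, u_from: MB, u_to: kB, giving -6424000.
I invoke tally.start on x: -24, yielding -24.
Calling bin.toss on k: brope, — result: 236928/25.
Now I run bin.setk on k: wal, v: fazi, and observe nil.

Answer: -908649/25


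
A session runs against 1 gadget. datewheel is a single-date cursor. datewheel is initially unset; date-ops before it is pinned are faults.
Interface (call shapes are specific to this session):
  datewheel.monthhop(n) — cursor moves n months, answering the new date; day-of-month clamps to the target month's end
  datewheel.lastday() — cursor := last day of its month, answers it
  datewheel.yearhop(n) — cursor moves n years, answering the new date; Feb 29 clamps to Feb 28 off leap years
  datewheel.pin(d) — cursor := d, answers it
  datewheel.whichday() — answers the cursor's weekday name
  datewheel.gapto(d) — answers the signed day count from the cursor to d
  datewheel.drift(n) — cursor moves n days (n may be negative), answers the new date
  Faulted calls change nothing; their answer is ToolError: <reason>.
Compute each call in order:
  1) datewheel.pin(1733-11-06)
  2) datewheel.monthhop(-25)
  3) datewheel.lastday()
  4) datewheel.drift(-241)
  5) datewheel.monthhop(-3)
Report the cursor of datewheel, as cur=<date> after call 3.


Act: pin[d='1733-11-06']
Obs: 1733-11-06
Act: monthhop[n='-25']
Obs: 1731-10-06
Act: lastday[]
Obs: 1731-10-31
Act: drift[n='-241']
Obs: 1731-03-04
Act: monthhop[n='-3']
Obs: 1730-12-04

Answer: cur=1731-10-31


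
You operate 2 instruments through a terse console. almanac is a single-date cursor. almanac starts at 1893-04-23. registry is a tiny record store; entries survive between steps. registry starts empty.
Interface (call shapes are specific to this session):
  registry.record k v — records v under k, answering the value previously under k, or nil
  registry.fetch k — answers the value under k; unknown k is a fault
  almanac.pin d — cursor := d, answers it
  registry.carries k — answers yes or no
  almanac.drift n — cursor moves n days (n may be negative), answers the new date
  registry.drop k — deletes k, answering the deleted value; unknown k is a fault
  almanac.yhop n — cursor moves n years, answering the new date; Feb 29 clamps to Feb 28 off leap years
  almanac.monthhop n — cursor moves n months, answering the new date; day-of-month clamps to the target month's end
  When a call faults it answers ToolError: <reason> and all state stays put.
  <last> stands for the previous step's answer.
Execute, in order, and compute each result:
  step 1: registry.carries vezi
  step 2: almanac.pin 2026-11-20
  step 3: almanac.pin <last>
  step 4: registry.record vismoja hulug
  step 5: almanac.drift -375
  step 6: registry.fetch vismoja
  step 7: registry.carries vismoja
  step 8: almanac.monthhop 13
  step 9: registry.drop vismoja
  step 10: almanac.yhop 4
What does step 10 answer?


Answer: 2030-12-10

Derivation:
Step: registry.carries[k=vezi]
Result: no
Step: almanac.pin[d=2026-11-20]
Result: 2026-11-20
Step: almanac.pin[d=<last>]
Result: 2026-11-20
Step: registry.record[k=vismoja; v=hulug]
Result: nil
Step: almanac.drift[n=-375]
Result: 2025-11-10
Step: registry.fetch[k=vismoja]
Result: hulug
Step: registry.carries[k=vismoja]
Result: yes
Step: almanac.monthhop[n=13]
Result: 2026-12-10
Step: registry.drop[k=vismoja]
Result: hulug
Step: almanac.yhop[n=4]
Result: 2030-12-10


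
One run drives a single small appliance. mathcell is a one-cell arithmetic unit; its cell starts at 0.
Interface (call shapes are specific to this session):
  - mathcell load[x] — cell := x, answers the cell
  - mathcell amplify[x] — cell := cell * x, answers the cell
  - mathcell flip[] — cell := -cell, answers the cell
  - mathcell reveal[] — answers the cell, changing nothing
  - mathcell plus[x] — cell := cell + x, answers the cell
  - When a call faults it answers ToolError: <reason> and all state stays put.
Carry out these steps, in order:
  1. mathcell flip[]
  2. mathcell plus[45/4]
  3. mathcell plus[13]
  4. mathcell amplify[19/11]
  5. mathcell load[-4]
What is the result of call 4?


I call mathcell flip, which returns 0.
Next I call mathcell plus on 45/4, yielding 45/4.
I invoke mathcell plus on 13, — result: 97/4.
I invoke mathcell amplify on 19/11: 1843/44.
Next I call mathcell load on -4, yielding -4.

Answer: 1843/44


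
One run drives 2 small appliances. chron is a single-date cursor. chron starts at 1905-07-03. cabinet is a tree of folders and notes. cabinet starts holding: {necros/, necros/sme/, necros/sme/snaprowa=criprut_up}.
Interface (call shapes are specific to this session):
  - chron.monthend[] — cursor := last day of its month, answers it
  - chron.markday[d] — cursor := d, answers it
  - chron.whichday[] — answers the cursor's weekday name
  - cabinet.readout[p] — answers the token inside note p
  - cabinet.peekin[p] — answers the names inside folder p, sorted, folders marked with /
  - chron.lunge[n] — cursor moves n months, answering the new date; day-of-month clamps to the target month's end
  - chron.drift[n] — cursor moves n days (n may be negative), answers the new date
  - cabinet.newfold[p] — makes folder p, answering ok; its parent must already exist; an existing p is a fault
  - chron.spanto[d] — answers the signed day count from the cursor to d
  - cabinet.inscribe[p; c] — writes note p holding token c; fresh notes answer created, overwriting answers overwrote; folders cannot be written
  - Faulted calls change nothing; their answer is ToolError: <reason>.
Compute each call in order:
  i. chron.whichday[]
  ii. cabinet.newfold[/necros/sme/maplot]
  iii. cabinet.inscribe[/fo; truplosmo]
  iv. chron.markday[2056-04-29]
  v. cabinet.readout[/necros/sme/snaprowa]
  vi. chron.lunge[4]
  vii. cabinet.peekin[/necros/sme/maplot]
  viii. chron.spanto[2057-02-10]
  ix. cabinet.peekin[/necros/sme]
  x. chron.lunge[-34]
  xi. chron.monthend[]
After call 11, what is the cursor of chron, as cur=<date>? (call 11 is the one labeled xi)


>> whichday()
<< Monday
>> newfold(p→/necros/sme/maplot)
<< ok
>> inscribe(p→/fo, c→truplosmo)
<< created
>> markday(d→2056-04-29)
<< 2056-04-29
>> readout(p→/necros/sme/snaprowa)
<< criprut_up
>> lunge(n→4)
<< 2056-08-29
>> peekin(p→/necros/sme/maplot)
<< []
>> spanto(d→2057-02-10)
<< 165
>> peekin(p→/necros/sme)
<< [maplot/, snaprowa]
>> lunge(n→-34)
<< 2053-10-29
>> monthend()
<< 2053-10-31

Answer: cur=2053-10-31


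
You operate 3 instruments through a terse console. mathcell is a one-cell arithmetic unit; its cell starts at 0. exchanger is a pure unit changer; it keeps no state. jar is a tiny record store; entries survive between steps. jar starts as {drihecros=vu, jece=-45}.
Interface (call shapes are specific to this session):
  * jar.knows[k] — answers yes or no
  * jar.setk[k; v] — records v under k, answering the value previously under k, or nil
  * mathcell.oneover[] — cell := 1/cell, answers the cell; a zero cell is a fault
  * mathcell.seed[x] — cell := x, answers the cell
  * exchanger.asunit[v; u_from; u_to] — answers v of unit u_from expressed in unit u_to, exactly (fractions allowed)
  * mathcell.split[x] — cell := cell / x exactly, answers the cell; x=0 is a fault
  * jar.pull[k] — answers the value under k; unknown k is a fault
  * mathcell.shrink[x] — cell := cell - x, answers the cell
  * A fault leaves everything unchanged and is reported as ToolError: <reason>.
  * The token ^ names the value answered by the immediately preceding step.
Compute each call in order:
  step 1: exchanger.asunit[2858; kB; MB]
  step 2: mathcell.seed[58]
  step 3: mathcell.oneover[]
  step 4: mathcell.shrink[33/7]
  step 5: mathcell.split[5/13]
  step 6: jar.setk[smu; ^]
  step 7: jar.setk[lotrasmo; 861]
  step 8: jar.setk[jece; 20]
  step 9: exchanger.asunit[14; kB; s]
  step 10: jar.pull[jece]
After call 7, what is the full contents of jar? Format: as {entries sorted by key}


$ asunit v: 2858 u_from: kB u_to: MB
:: 1429/500
$ seed x: 58
:: 58
$ oneover
:: 1/58
$ shrink x: 33/7
:: -1907/406
$ split x: 5/13
:: -24791/2030
$ setk k: smu v: ^
:: nil
$ setk k: lotrasmo v: 861
:: nil
$ setk k: jece v: 20
:: -45
$ asunit v: 14 u_from: kB u_to: s
:: ToolError: incompatible units
$ pull k: jece
:: 20

Answer: {drihecros=vu, jece=-45, lotrasmo=861, smu=-24791/2030}


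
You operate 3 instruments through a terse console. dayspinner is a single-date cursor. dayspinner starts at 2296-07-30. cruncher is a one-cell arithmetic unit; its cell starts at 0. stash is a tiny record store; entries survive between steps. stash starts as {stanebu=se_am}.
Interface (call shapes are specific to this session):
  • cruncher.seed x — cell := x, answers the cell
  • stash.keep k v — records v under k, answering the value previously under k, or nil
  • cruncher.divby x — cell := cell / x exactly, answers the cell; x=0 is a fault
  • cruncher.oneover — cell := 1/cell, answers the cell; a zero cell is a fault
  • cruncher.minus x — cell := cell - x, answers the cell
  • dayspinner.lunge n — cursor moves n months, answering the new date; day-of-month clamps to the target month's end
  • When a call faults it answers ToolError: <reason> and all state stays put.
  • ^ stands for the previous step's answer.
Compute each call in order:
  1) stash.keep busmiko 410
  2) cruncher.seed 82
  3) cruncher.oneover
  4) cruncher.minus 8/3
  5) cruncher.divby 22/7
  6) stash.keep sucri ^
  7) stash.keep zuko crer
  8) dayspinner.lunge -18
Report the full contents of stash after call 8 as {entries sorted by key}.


Step: keep[k: busmiko; v: 410]
Result: nil
Step: seed[x: 82]
Result: 82
Step: oneover[]
Result: 1/82
Step: minus[x: 8/3]
Result: -653/246
Step: divby[x: 22/7]
Result: -4571/5412
Step: keep[k: sucri; v: ^]
Result: nil
Step: keep[k: zuko; v: crer]
Result: nil
Step: lunge[n: -18]
Result: 2295-01-30

Answer: {busmiko=410, stanebu=se_am, sucri=-4571/5412, zuko=crer}


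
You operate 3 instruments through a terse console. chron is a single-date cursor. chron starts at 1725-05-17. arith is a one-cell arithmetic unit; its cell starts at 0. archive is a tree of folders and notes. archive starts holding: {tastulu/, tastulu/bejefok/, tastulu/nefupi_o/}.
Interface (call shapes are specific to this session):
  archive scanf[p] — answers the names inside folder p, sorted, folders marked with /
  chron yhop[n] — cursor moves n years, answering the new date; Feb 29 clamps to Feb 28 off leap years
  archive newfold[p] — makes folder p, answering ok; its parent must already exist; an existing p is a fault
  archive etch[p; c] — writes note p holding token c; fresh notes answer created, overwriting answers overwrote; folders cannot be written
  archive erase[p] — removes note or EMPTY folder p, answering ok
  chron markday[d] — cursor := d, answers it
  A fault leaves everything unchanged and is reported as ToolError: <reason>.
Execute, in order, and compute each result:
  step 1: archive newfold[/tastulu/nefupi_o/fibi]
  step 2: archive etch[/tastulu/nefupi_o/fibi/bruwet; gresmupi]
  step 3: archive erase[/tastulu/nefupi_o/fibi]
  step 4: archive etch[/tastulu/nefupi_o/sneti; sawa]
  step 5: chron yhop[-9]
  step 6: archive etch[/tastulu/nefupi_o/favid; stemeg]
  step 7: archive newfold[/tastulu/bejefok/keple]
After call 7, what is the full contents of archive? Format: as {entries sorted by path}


Answer: {tastulu/, tastulu/bejefok/, tastulu/bejefok/keple/, tastulu/nefupi_o/, tastulu/nefupi_o/favid=stemeg, tastulu/nefupi_o/fibi/, tastulu/nefupi_o/fibi/bruwet=gresmupi, tastulu/nefupi_o/sneti=sawa}

Derivation:
→ archive newfold(p='/tastulu/nefupi_o/fibi')
← ok
→ archive etch(p='/tastulu/nefupi_o/fibi/bruwet', c='gresmupi')
← created
→ archive erase(p='/tastulu/nefupi_o/fibi')
← ToolError: not empty
→ archive etch(p='/tastulu/nefupi_o/sneti', c='sawa')
← created
→ chron yhop(n='-9')
← 1716-05-17
→ archive etch(p='/tastulu/nefupi_o/favid', c='stemeg')
← created
→ archive newfold(p='/tastulu/bejefok/keple')
← ok


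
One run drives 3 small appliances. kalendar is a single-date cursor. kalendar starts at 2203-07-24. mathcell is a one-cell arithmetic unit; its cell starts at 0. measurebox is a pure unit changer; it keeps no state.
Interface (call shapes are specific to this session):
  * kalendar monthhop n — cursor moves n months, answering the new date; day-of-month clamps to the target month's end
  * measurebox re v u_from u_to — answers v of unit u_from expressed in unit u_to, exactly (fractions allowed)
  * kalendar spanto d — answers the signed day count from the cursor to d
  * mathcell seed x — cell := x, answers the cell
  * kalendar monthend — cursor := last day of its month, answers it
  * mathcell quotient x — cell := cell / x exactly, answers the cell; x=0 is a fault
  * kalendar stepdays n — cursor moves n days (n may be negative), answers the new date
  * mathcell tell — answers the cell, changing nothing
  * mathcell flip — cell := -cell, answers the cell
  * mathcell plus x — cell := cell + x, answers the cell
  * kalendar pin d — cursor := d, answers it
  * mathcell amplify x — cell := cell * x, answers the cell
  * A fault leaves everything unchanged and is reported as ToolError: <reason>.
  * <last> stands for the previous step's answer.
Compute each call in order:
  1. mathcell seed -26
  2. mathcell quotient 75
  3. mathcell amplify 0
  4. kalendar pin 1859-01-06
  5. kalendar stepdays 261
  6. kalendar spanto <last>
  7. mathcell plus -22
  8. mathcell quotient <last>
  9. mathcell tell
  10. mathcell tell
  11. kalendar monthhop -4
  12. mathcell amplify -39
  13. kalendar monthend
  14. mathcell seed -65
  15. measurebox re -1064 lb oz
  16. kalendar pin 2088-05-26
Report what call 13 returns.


~$ mathcell seed x→-26
[out] -26
~$ mathcell quotient x→75
[out] -26/75
~$ mathcell amplify x→0
[out] 0
~$ kalendar pin d→1859-01-06
[out] 1859-01-06
~$ kalendar stepdays n→261
[out] 1859-09-24
~$ kalendar spanto d→<last>
[out] 0
~$ mathcell plus x→-22
[out] -22
~$ mathcell quotient x→<last>
[out] 1
~$ mathcell tell
[out] 1
~$ mathcell tell
[out] 1
~$ kalendar monthhop n→-4
[out] 1859-05-24
~$ mathcell amplify x→-39
[out] -39
~$ kalendar monthend
[out] 1859-05-31
~$ mathcell seed x→-65
[out] -65
~$ measurebox re v→-1064 u_from→lb u_to→oz
[out] -17024
~$ kalendar pin d→2088-05-26
[out] 2088-05-26

Answer: 1859-05-31


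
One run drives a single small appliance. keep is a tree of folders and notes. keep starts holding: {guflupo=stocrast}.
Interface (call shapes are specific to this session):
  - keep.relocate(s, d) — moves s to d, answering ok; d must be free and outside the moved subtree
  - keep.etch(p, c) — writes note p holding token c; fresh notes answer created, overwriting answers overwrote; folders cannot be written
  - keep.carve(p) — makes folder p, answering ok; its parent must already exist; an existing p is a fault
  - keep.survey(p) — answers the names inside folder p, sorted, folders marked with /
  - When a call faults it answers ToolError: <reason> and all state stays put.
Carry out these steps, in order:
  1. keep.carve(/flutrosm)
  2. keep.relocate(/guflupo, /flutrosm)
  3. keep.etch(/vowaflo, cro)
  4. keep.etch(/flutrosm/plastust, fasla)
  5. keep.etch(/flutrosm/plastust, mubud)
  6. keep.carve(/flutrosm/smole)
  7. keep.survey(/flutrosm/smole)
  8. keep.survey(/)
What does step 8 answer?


Now I run keep.carve passing p='/flutrosm', which returns ok.
Now I run keep.relocate passing s='/guflupo', d='/flutrosm', yielding ToolError: exists.
I run keep.etch passing p='/vowaflo', c='cro', giving created.
Calling keep.etch passing p='/flutrosm/plastust', c='fasla', and observe created.
I run keep.etch passing p='/flutrosm/plastust', c='mubud', and get overwrote.
I use keep.carve passing p='/flutrosm/smole': ok.
Calling keep.survey passing p='/flutrosm/smole', which returns [].
Calling keep.survey passing p='/', — result: [flutrosm/, guflupo, vowaflo].

Answer: [flutrosm/, guflupo, vowaflo]


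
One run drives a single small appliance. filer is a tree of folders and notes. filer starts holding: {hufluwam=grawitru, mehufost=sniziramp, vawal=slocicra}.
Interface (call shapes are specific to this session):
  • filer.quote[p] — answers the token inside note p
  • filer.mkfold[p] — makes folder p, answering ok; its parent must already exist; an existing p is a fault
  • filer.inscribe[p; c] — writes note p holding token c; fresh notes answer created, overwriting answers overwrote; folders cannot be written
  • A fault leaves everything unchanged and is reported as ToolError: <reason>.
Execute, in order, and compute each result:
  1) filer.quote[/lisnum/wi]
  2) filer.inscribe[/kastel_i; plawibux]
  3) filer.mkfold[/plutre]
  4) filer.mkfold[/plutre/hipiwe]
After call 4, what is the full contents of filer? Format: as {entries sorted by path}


Next I call filer.quote passing p→/lisnum/wi, yielding ToolError: not found.
Now I run filer.inscribe passing p→/kastel_i, c→plawibux, → created.
Using filer.mkfold passing p→/plutre, and observe ok.
Now I run filer.mkfold passing p→/plutre/hipiwe, → ok.

Answer: {hufluwam=grawitru, kastel_i=plawibux, mehufost=sniziramp, plutre/, plutre/hipiwe/, vawal=slocicra}


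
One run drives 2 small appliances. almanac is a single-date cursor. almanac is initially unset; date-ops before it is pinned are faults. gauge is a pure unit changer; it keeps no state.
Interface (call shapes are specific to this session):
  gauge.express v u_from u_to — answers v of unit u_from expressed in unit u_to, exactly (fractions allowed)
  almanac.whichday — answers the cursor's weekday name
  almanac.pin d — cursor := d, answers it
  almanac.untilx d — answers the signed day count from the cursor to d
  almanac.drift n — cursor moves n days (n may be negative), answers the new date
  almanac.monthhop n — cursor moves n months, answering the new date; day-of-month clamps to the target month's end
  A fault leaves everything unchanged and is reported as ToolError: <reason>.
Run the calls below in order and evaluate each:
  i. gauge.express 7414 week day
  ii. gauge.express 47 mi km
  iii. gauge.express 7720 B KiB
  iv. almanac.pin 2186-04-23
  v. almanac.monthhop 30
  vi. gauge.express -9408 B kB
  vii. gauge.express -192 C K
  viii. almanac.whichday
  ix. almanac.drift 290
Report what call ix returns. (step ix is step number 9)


Answer: 2189-08-09

Derivation:
-> gauge.express(v→7414, u_from→week, u_to→day)
<- 51898
-> gauge.express(v→47, u_from→mi, u_to→km)
<- 1181862/15625
-> gauge.express(v→7720, u_from→B, u_to→KiB)
<- 965/128
-> almanac.pin(d→2186-04-23)
<- 2186-04-23
-> almanac.monthhop(n→30)
<- 2188-10-23
-> gauge.express(v→-9408, u_from→B, u_to→kB)
<- -1176/125
-> gauge.express(v→-192, u_from→C, u_to→K)
<- 1623/20
-> almanac.whichday()
<- Thursday
-> almanac.drift(n→290)
<- 2189-08-09


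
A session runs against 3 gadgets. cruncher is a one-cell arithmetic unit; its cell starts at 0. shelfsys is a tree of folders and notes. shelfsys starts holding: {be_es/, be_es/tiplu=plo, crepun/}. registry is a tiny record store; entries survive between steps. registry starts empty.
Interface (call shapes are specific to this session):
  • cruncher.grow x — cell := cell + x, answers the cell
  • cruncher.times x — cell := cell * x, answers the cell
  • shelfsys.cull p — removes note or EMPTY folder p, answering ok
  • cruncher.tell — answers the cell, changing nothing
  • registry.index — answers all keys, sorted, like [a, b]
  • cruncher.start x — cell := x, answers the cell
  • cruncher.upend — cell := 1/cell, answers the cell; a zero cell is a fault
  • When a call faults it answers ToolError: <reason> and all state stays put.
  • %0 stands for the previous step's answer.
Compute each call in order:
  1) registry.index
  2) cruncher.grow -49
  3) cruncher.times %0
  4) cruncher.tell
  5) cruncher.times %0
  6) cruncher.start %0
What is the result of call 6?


;; index() -> []
;; grow(-49) -> -49
;; times(%0) -> 2401
;; tell() -> 2401
;; times(%0) -> 5764801
;; start(%0) -> 5764801

Answer: 5764801
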